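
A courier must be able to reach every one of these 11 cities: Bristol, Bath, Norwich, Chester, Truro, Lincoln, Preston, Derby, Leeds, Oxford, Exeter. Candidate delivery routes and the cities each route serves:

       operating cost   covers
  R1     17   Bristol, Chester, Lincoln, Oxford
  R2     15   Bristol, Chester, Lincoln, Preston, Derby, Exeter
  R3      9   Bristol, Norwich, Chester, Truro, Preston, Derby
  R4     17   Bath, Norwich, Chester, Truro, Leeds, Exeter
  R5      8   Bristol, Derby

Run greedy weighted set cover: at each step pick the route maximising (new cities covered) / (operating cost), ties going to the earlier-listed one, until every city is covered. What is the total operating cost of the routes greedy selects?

Pick 1: R3 adds 6 new (Bristol, Norwich, Chester, Truro, Preston, Derby) at operating cost 9 (ratio 6/9).
Pick 2: R4 adds 3 new (Bath, Leeds, Exeter) at operating cost 17 (ratio 3/17).
Pick 3: R1 adds 2 new (Lincoln, Oxford) at operating cost 17 (ratio 2/17).
Greedy total operating cost: 9 + 17 + 17 = 43.

43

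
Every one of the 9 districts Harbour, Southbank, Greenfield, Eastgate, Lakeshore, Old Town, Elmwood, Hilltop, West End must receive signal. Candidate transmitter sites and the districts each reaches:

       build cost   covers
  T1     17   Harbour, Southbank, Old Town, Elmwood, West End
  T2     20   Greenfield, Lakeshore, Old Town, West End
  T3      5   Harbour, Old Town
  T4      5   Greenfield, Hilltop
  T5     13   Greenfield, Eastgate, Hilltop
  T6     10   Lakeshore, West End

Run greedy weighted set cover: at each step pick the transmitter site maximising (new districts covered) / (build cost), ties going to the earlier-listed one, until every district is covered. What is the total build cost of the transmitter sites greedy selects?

Pick 1: T3 adds 2 new (Harbour, Old Town) at build cost 5 (ratio 2/5).
Pick 2: T4 adds 2 new (Greenfield, Hilltop) at build cost 5 (ratio 2/5).
Pick 3: T6 adds 2 new (Lakeshore, West End) at build cost 10 (ratio 2/10).
Pick 4: T1 adds 2 new (Southbank, Elmwood) at build cost 17 (ratio 2/17).
Pick 5: T5 adds 1 new (Eastgate) at build cost 13 (ratio 1/13).
Greedy total build cost: 5 + 5 + 10 + 17 + 13 = 50. (The true optimum is 40, so greedy overshoots here.)

50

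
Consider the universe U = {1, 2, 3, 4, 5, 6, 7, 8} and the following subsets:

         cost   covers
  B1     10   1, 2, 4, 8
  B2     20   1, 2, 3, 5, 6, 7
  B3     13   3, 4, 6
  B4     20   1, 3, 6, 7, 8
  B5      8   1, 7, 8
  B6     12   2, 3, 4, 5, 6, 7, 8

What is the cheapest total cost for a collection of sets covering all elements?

B5, B6 cover every element at cost 8 + 12 = 20.
Any cover uses at least 2 sets; among all covering selections none totals below 20.

20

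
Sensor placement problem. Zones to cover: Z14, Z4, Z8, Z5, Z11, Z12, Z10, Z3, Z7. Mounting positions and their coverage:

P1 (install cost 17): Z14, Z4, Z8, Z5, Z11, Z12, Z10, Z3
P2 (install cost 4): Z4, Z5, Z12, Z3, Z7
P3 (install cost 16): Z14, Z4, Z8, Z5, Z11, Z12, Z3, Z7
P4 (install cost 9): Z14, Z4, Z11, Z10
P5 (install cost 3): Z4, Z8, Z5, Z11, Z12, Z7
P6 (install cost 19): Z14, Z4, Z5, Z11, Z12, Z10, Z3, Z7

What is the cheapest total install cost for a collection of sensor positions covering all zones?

P2, P4, P5 cover every zone at install cost 4 + 9 + 3 = 16.
Any cover uses at least 2 sensor positions; among all covering selections none totals below 16.

16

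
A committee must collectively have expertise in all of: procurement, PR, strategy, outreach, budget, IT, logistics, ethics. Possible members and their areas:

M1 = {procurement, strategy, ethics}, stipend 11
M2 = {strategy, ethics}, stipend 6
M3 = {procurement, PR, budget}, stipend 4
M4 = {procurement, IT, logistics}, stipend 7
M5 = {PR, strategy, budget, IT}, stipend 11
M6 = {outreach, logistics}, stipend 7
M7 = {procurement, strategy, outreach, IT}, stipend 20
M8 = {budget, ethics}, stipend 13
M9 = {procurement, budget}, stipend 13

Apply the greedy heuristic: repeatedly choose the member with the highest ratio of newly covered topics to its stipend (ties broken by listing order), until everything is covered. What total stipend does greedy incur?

24

Pick 1: M3 adds 3 new (procurement, PR, budget) at stipend 4 (ratio 3/4).
Pick 2: M2 adds 2 new (strategy, ethics) at stipend 6 (ratio 2/6).
Pick 3: M4 adds 2 new (IT, logistics) at stipend 7 (ratio 2/7).
Pick 4: M6 adds 1 new (outreach) at stipend 7 (ratio 1/7).
Greedy total stipend: 4 + 6 + 7 + 7 = 24.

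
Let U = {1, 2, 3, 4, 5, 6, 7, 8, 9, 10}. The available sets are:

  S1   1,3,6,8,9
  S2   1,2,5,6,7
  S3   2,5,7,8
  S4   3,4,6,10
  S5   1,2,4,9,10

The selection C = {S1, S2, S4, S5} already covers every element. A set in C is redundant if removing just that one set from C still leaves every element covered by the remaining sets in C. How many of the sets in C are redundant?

2

Drop S1: 8 uncovered — not redundant.
Drop S2: 5, 7 uncovered — not redundant.
Drop S4: the rest still cover every element — redundant.
Drop S5: the rest still cover every element — redundant.
2 redundant: S4, S5.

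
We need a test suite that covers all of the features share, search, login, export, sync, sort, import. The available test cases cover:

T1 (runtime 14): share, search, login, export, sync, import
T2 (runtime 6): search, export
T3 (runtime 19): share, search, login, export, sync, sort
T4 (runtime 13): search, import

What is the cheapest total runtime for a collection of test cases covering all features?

T3, T4 cover every feature at runtime 19 + 13 = 32.
Any cover uses at least 2 test cases; among all covering selections none totals below 32.
Greedy by coverage-per-runtime would pick T1, T3 for 33 — worse than the optimum 32.

32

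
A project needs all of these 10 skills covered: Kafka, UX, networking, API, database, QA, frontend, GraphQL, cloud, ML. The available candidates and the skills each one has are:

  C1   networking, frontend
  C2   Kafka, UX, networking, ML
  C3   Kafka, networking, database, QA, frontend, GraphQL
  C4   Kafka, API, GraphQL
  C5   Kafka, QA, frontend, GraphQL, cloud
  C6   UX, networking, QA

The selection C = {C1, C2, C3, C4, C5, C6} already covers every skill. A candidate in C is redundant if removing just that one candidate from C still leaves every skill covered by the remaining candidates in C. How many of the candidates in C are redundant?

Drop C1: the rest still cover every skill — redundant.
Drop C2: ML uncovered — not redundant.
Drop C3: database uncovered — not redundant.
Drop C4: API uncovered — not redundant.
Drop C5: cloud uncovered — not redundant.
Drop C6: the rest still cover every skill — redundant.
2 redundant: C1, C6.

2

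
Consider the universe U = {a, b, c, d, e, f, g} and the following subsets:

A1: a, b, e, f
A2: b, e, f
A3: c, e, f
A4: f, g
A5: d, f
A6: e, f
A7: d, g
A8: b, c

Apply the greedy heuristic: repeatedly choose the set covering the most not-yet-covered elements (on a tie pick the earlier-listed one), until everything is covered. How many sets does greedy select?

3

Pick 1: A1 covers 4 new elements (a, b, e, f).
Pick 2: A7 covers 2 new elements (d, g).
Pick 3: A3 covers 1 new elements (c).
Greedy uses 3 sets.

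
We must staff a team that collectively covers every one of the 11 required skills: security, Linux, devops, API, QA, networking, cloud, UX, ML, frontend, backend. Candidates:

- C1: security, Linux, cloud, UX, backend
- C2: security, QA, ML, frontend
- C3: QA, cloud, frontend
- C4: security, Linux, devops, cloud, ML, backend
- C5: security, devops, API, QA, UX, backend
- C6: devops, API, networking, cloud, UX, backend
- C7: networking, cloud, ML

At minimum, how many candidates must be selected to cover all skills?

C1, C2, C6 together cover {security, Linux, devops, API, QA, networking, cloud, UX, ML, frontend, backend} — every skill.
No 2 of the 7 candidates cover everything (all 21 pairs fall short), so 3 is minimum.
Greedy (largest uncovered first) would take C4, C5, C2, C6 — 4 candidates — but 3 suffice.

3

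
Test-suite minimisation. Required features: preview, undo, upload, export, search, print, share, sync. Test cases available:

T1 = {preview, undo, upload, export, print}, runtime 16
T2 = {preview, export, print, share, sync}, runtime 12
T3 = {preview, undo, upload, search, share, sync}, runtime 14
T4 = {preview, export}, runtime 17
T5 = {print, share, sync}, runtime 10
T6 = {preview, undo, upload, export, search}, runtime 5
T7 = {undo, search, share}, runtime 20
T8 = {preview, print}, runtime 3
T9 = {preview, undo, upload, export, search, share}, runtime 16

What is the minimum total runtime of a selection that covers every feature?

T5, T6 cover every feature at runtime 10 + 5 = 15.
Any cover uses at least 2 test cases; among all covering selections none totals below 15.
Greedy by coverage-per-runtime would pick T6, T8, T5 for 18 — worse than the optimum 15.

15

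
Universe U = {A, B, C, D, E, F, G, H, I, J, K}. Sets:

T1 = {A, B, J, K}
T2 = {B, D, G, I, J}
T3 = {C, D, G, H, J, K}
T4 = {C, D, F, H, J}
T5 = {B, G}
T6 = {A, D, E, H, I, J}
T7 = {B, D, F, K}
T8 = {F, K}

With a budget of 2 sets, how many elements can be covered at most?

Choosing T3, T6 covers {A, C, D, E, G, H, I, J, K} — 9 elements.
No choice of 2 sets does better; here B, F are left uncovered.

9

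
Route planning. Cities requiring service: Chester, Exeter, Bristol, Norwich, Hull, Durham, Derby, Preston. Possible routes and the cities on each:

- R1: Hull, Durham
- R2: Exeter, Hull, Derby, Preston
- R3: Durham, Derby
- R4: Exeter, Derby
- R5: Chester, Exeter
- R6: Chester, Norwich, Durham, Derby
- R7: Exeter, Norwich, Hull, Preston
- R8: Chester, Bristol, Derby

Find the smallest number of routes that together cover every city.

R1, R7, R8 together cover {Chester, Exeter, Bristol, Norwich, Hull, Durham, Derby, Preston} — every city.
No 2 of the 8 routes cover everything (all 28 pairs fall short), so 3 is minimum.

3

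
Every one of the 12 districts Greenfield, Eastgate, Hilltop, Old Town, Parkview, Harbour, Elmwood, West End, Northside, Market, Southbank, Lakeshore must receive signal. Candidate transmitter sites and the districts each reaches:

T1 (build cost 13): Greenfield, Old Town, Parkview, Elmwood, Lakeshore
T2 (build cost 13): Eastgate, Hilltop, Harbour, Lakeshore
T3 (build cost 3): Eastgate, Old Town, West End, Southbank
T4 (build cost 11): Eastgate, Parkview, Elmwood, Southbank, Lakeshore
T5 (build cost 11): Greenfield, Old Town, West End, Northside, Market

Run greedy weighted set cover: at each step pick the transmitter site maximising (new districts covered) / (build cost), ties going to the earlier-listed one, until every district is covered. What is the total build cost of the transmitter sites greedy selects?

40

Pick 1: T3 adds 4 new (Eastgate, Old Town, West End, Southbank) at build cost 3 (ratio 4/3).
Pick 2: T1 adds 4 new (Greenfield, Parkview, Elmwood, Lakeshore) at build cost 13 (ratio 4/13).
Pick 3: T5 adds 2 new (Northside, Market) at build cost 11 (ratio 2/11).
Pick 4: T2 adds 2 new (Hilltop, Harbour) at build cost 13 (ratio 2/13).
Greedy total build cost: 3 + 13 + 11 + 13 = 40. (The true optimum is 35, so greedy overshoots here.)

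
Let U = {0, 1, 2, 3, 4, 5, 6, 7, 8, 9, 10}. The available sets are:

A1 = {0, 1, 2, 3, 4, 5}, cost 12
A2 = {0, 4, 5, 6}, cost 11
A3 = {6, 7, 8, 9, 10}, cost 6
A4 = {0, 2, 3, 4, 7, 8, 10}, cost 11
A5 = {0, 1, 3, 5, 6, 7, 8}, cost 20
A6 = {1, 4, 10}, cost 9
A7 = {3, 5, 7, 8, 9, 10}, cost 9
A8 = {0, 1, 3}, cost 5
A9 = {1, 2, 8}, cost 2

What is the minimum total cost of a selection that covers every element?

18

A1, A3 cover every element at cost 12 + 6 = 18.
Any cover uses at least 2 sets; among all covering selections none totals below 18.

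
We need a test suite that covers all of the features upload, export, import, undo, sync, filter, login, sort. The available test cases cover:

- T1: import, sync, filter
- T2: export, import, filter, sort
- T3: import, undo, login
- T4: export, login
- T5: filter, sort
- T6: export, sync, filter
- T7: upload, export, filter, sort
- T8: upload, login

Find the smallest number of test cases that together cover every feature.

T1, T3, T7 together cover {upload, export, import, undo, sync, filter, login, sort} — every feature.
No 2 of the 8 test cases cover everything (all 28 pairs fall short), so 3 is minimum.
Greedy (largest uncovered first) would take T2, T3, T1, T7 — 4 test cases — but 3 suffice.

3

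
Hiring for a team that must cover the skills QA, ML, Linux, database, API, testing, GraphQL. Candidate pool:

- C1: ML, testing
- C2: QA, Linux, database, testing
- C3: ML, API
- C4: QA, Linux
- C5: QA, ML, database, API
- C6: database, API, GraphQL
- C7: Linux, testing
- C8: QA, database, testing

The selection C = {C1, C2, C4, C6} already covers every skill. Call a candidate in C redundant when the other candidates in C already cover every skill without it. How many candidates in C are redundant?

Drop C1: ML uncovered — not redundant.
Drop C2: the rest still cover every skill — redundant.
Drop C4: the rest still cover every skill — redundant.
Drop C6: API, GraphQL uncovered — not redundant.
2 redundant: C2, C4.

2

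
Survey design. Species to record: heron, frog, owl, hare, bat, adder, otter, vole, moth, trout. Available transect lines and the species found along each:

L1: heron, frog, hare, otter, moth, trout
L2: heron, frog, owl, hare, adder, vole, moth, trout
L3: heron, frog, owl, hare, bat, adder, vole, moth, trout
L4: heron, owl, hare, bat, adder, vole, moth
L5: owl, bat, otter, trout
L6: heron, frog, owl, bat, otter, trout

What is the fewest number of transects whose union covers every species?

L1, L3 together cover {heron, frog, owl, hare, bat, adder, otter, vole, moth, trout} — every species.
No single transect contains all 10 species, so 2 is optimal.

2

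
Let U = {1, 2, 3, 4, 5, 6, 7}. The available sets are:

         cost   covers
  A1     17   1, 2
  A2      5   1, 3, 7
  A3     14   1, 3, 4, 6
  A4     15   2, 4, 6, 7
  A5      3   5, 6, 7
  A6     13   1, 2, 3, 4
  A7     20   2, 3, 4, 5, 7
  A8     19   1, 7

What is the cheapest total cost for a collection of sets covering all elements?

16

A5, A6 cover every element at cost 3 + 13 = 16.
Any cover uses at least 2 sets; among all covering selections none totals below 16.
Greedy by coverage-per-cost would pick A5, A2, A6 for 21 — worse than the optimum 16.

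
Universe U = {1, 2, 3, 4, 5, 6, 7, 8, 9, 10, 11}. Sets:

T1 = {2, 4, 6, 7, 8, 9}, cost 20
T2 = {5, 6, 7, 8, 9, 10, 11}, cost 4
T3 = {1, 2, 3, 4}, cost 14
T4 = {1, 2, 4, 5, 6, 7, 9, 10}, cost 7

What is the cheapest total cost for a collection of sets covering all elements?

T2, T3 cover every element at cost 4 + 14 = 18.
Any cover uses at least 2 sets; among all covering selections none totals below 18.

18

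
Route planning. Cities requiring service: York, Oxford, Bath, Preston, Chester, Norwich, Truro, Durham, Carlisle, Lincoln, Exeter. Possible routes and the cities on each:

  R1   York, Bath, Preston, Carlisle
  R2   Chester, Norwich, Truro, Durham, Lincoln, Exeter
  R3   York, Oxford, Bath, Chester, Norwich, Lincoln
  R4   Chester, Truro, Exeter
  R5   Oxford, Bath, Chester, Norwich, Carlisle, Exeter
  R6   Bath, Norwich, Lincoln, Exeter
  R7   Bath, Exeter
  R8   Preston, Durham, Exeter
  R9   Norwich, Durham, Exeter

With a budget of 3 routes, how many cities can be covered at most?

11

Choosing R1, R2, R3 covers {York, Oxford, Bath, Preston, Chester, Norwich, Truro, Durham, Carlisle, Lincoln, Exeter} — 11 cities.
That is all 11 cities.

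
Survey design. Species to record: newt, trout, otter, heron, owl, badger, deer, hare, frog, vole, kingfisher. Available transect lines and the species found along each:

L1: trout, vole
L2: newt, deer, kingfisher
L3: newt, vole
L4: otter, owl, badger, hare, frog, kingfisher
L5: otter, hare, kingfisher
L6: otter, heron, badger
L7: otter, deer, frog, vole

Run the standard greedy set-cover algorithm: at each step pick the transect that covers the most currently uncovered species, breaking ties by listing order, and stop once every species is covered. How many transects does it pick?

4

Pick 1: L4 covers 6 new species (otter, owl, badger, hare, frog, kingfisher).
Pick 2: L1 covers 2 new species (trout, vole).
Pick 3: L2 covers 2 new species (newt, deer).
Pick 4: L6 covers 1 new species (heron).
Greedy uses 4 transects.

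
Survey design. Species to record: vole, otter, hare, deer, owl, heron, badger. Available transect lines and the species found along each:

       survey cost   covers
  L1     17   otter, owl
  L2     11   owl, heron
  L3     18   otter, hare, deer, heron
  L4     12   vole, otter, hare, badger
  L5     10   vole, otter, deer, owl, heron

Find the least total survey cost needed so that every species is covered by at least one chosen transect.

22

L4, L5 cover every species at survey cost 12 + 10 = 22.
Any cover uses at least 2 transects; among all covering selections none totals below 22.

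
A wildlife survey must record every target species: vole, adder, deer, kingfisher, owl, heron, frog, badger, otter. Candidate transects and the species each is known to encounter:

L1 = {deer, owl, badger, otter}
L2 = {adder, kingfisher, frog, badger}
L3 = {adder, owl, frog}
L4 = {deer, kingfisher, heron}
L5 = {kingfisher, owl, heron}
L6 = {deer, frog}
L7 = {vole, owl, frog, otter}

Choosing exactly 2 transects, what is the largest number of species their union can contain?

Choosing L1, L2 covers {adder, deer, kingfisher, owl, frog, badger, otter} — 7 species.
No choice of 2 transects does better; here vole, heron are left uncovered.

7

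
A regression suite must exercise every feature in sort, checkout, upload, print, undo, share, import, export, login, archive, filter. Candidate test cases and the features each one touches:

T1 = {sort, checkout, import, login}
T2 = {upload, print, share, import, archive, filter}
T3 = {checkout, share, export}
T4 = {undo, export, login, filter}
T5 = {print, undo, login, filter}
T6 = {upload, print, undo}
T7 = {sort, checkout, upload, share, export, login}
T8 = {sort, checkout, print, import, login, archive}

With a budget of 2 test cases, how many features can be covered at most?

10

Choosing T2, T7 covers {sort, checkout, upload, print, share, import, export, login, archive, filter} — 10 features.
No choice of 2 test cases does better; here undo is left uncovered.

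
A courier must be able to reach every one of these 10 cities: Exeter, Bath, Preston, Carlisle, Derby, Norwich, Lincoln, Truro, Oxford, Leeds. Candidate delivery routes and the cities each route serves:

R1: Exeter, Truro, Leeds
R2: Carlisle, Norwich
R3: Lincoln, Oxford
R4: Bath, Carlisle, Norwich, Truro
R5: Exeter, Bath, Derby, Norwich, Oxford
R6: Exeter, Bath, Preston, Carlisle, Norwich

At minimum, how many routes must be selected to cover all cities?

4

R1, R3, R5, R6 together cover {Exeter, Bath, Preston, Carlisle, Derby, Norwich, Lincoln, Truro, Oxford, Leeds} — every city.
No 3 of the 6 routes cover everything (all 20 triples fall short), so 4 is minimum.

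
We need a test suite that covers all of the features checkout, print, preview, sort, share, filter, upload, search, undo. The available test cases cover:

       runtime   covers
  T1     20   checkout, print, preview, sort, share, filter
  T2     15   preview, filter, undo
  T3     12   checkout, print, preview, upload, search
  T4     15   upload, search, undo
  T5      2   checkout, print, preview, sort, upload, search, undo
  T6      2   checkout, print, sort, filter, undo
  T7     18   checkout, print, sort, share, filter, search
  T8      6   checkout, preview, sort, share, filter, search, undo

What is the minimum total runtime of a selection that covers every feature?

8

T5, T8 cover every feature at runtime 2 + 6 = 8.
Any cover uses at least 2 test cases; among all covering selections none totals below 8.
Greedy by coverage-per-runtime would pick T5, T6, T8 for 10 — worse than the optimum 8.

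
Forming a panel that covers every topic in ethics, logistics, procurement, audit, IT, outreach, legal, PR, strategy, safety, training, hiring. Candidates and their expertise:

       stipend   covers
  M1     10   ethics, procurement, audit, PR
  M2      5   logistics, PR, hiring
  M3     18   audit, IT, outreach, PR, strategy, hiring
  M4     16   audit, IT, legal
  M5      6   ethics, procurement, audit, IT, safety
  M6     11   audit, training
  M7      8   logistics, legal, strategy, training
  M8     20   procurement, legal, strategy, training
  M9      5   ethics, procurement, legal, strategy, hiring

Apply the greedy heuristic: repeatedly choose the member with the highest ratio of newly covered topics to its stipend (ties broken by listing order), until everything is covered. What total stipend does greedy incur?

42

Pick 1: M9 adds 5 new (ethics, procurement, legal, strategy, hiring) at stipend 5 (ratio 5/5).
Pick 2: M5 adds 3 new (audit, IT, safety) at stipend 6 (ratio 3/6).
Pick 3: M2 adds 2 new (logistics, PR) at stipend 5 (ratio 2/5).
Pick 4: M7 adds 1 new (training) at stipend 8 (ratio 1/8).
Pick 5: M3 adds 1 new (outreach) at stipend 18 (ratio 1/18).
Greedy total stipend: 5 + 6 + 5 + 8 + 18 = 42. (The true optimum is 32, so greedy overshoots here.)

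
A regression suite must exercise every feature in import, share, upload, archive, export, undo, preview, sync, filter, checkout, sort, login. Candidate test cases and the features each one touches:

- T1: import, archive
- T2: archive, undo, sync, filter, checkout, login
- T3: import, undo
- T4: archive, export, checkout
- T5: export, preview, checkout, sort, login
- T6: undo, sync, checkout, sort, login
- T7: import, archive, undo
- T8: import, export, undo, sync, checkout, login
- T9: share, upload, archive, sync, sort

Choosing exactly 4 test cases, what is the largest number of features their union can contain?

Choosing T1, T2, T5, T9 covers {import, share, upload, archive, export, undo, preview, sync, filter, checkout, sort, login} — 12 features.
That is all 12 features.

12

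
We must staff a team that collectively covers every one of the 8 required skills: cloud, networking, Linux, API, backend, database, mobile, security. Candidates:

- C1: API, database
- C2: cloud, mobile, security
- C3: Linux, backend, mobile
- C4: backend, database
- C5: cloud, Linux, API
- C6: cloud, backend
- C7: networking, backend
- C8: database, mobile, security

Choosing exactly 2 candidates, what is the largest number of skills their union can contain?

6

Choosing C5, C8 covers {cloud, Linux, API, database, mobile, security} — 6 skills.
No choice of 2 candidates does better; here networking, backend are left uncovered.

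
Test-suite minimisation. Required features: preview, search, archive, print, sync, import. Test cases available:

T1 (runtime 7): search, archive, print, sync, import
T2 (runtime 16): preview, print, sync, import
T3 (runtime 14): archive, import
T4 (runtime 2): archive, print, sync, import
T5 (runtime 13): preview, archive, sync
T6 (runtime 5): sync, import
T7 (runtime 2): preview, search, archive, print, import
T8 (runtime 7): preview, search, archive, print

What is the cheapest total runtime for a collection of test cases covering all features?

T4, T7 cover every feature at runtime 2 + 2 = 4.
Any cover uses at least 2 test cases; among all covering selections none totals below 4.

4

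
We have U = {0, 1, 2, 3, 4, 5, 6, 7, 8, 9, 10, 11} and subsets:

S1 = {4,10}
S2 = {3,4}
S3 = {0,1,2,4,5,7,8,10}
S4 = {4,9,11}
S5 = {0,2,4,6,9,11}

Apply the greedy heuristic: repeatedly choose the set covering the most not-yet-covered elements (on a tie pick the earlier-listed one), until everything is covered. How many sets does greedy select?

3

Pick 1: S3 covers 8 new elements (0, 1, 2, 4, 5, 7, 8, 10).
Pick 2: S5 covers 3 new elements (6, 9, 11).
Pick 3: S2 covers 1 new elements (3).
Greedy uses 3 sets.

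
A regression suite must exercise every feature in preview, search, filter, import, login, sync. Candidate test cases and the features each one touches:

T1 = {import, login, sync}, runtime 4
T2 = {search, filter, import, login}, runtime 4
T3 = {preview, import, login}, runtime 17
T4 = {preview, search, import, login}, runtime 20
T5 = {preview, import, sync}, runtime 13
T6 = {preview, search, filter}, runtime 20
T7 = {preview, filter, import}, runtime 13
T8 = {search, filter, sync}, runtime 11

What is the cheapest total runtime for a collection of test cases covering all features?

17

T2, T5 cover every feature at runtime 4 + 13 = 17.
Any cover uses at least 2 test cases; among all covering selections none totals below 17.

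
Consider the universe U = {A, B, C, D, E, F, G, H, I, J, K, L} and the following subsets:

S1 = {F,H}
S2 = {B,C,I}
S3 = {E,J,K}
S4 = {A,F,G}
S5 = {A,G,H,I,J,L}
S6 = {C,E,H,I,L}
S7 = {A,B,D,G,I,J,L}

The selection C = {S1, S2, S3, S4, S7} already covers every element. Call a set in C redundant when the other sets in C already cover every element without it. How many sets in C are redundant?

1

Drop S1: H uncovered — not redundant.
Drop S2: C uncovered — not redundant.
Drop S3: E, K uncovered — not redundant.
Drop S4: the rest still cover every element — redundant.
Drop S7: D, L uncovered — not redundant.
1 redundant: S4.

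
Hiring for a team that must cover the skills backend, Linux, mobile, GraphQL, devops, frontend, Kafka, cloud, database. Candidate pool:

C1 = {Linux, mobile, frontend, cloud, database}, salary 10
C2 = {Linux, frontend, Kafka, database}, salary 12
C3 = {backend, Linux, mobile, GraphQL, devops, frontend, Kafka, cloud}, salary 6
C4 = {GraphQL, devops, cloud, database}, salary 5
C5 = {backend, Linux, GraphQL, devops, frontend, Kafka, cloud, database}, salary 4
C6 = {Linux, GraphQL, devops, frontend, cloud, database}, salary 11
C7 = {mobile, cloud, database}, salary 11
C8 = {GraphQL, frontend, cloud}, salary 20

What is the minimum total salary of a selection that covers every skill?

10

C3, C5 cover every skill at salary 6 + 4 = 10.
Any cover uses at least 2 candidates; among all covering selections none totals below 10.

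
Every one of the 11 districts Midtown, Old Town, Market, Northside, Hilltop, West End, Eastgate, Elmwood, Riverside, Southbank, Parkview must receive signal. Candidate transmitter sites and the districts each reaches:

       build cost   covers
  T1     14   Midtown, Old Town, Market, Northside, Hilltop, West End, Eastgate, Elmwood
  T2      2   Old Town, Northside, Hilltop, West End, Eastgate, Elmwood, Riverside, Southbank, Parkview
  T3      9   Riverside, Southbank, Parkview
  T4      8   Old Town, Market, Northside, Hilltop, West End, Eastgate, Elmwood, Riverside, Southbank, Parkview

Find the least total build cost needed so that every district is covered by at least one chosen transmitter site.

16

T1, T2 cover every district at build cost 14 + 2 = 16.
Any cover uses at least 2 transmitter sites; among all covering selections none totals below 16.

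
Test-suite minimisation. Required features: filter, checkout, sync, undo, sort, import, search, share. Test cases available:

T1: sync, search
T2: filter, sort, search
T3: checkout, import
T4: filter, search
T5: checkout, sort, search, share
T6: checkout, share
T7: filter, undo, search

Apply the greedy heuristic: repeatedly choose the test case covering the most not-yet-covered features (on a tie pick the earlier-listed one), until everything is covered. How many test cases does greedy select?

Pick 1: T5 covers 4 new features (checkout, sort, search, share).
Pick 2: T7 covers 2 new features (filter, undo).
Pick 3: T1 covers 1 new features (sync).
Pick 4: T3 covers 1 new features (import).
Greedy uses 4 test cases.

4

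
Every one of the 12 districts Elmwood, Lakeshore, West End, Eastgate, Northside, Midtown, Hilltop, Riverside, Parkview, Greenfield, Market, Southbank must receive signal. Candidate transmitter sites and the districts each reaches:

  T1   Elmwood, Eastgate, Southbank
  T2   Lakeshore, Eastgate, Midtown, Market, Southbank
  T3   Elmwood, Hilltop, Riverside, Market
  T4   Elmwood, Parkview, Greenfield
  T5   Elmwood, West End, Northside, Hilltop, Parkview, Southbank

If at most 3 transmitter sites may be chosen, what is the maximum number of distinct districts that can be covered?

11

Choosing T2, T3, T5 covers {Elmwood, Lakeshore, West End, Eastgate, Northside, Midtown, Hilltop, Riverside, Parkview, Market, Southbank} — 11 districts.
No choice of 3 transmitter sites does better; here Greenfield is left uncovered.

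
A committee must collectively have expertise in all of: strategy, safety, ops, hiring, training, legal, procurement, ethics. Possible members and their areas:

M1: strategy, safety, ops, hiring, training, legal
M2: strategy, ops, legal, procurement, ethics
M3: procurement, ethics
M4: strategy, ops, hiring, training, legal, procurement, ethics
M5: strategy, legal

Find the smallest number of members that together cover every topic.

M1, M2 together cover {strategy, safety, ops, hiring, training, legal, procurement, ethics} — every topic.
No single member contains all 8 topics, so 2 is optimal.

2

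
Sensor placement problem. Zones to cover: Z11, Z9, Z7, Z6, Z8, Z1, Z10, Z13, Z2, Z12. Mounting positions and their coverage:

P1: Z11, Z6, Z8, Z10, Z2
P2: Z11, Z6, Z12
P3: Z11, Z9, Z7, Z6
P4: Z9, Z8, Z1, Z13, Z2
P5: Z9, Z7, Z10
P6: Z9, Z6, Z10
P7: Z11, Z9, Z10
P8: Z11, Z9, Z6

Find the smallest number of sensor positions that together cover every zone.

P2, P4, P5 together cover {Z11, Z9, Z7, Z6, Z8, Z1, Z10, Z13, Z2, Z12} — every zone.
No 2 of the 8 sensor positions cover everything (all 28 pairs fall short), so 3 is minimum.
Greedy (largest uncovered first) would take P1, P4, P2, P3 — 4 sensor positions — but 3 suffice.

3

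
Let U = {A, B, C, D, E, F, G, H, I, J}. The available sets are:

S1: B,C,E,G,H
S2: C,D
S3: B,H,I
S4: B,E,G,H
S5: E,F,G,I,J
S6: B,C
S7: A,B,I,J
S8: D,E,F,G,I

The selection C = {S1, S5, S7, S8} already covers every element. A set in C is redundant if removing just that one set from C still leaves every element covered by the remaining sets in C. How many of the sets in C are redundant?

Drop S1: C, H uncovered — not redundant.
Drop S5: the rest still cover every element — redundant.
Drop S7: A uncovered — not redundant.
Drop S8: D uncovered — not redundant.
1 redundant: S5.

1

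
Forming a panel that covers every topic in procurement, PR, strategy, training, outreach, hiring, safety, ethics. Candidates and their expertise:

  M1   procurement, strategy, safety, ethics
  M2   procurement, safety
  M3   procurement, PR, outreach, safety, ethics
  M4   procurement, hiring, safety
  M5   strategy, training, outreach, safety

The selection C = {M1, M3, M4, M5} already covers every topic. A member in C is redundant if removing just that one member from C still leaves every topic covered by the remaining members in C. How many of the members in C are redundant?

Drop M1: the rest still cover every topic — redundant.
Drop M3: PR uncovered — not redundant.
Drop M4: hiring uncovered — not redundant.
Drop M5: training uncovered — not redundant.
1 redundant: M1.

1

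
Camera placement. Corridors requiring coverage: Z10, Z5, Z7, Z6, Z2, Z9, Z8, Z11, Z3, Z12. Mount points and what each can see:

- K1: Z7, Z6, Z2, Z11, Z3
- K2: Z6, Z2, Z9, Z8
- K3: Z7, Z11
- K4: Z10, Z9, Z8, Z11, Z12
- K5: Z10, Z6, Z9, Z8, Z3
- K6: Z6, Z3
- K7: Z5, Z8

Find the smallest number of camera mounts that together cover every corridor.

K1, K4, K7 together cover {Z10, Z5, Z7, Z6, Z2, Z9, Z8, Z11, Z3, Z12} — every corridor.
No 2 of the 7 camera mounts cover everything (all 21 pairs fall short), so 3 is minimum.

3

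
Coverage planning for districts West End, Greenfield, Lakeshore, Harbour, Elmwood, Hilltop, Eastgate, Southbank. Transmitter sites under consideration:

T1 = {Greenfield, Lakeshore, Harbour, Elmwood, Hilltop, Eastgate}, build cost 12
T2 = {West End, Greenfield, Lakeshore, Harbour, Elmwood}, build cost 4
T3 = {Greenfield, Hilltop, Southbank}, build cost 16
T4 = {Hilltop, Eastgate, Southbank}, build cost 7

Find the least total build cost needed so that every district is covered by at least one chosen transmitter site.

T2, T4 cover every district at build cost 4 + 7 = 11.
Any cover uses at least 2 transmitter sites; among all covering selections none totals below 11.

11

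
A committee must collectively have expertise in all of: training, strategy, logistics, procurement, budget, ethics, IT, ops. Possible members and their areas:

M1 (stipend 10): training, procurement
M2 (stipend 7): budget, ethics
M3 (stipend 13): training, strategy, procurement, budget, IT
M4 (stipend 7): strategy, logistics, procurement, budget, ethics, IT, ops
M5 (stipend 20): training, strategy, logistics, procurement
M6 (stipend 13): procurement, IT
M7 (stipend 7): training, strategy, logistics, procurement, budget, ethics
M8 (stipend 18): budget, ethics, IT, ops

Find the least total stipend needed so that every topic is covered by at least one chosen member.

14

M4, M7 cover every topic at stipend 7 + 7 = 14.
Any cover uses at least 2 members; among all covering selections none totals below 14.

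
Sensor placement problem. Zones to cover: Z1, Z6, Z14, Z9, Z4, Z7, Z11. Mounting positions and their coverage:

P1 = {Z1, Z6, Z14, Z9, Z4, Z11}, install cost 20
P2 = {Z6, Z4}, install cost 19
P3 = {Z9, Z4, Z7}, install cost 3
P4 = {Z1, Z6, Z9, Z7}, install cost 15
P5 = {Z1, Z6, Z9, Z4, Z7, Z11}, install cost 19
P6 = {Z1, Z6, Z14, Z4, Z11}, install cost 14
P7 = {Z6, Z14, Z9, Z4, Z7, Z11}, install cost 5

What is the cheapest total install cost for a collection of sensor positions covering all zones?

17

P3, P6 cover every zone at install cost 3 + 14 = 17.
Any cover uses at least 2 sensor positions; among all covering selections none totals below 17.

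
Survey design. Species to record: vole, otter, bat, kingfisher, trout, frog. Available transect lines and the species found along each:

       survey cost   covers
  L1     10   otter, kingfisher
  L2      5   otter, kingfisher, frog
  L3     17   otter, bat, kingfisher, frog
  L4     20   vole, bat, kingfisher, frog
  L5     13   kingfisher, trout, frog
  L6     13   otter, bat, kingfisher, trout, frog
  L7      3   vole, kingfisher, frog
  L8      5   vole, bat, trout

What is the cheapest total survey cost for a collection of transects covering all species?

10

L2, L8 cover every species at survey cost 5 + 5 = 10.
Any cover uses at least 2 transects; among all covering selections none totals below 10.
Greedy by coverage-per-survey cost would pick L7, L8, L2 for 13 — worse than the optimum 10.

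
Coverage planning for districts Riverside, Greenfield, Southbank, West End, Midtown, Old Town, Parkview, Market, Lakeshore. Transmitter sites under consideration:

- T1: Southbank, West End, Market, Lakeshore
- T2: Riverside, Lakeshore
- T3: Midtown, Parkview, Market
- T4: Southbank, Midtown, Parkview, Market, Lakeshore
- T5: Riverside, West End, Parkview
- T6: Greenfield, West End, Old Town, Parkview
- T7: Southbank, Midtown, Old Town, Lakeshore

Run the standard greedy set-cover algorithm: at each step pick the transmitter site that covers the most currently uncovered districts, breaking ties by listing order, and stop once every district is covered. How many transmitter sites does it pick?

Pick 1: T4 covers 5 new districts (Southbank, Midtown, Parkview, Market, Lakeshore).
Pick 2: T6 covers 3 new districts (Greenfield, West End, Old Town).
Pick 3: T2 covers 1 new districts (Riverside).
Greedy uses 3 transmitter sites.

3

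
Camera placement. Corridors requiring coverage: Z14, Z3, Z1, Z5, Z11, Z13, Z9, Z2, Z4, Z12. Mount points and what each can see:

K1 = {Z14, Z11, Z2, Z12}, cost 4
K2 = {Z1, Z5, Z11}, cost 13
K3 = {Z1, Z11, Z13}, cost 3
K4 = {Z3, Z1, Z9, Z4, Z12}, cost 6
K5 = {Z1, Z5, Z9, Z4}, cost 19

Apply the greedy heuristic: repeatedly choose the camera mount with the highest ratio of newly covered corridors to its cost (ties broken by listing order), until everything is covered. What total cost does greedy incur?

Pick 1: K1 adds 4 new (Z14, Z11, Z2, Z12) at cost 4 (ratio 4/4).
Pick 2: K3 adds 2 new (Z1, Z13) at cost 3 (ratio 2/3).
Pick 3: K4 adds 3 new (Z3, Z9, Z4) at cost 6 (ratio 3/6).
Pick 4: K2 adds 1 new (Z5) at cost 13 (ratio 1/13).
Greedy total cost: 4 + 3 + 6 + 13 = 26.

26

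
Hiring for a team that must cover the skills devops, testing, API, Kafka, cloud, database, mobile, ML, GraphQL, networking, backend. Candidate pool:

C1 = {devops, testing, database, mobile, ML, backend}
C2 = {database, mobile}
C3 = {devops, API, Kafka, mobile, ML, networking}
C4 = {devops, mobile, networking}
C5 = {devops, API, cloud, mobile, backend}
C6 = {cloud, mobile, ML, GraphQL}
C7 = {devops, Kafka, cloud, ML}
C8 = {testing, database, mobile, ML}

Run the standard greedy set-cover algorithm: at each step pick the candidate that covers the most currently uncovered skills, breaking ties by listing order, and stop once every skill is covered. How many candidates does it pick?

3

Pick 1: C1 covers 6 new skills (devops, testing, database, mobile, ML, backend).
Pick 2: C3 covers 3 new skills (API, Kafka, networking).
Pick 3: C6 covers 2 new skills (cloud, GraphQL).
Greedy uses 3 candidates.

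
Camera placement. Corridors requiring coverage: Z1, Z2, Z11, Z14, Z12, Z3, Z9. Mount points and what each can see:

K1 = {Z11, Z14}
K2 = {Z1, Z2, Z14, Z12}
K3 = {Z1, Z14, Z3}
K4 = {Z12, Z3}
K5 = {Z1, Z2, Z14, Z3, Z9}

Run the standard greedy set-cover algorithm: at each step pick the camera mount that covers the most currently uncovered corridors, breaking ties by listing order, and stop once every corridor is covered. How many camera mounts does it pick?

3

Pick 1: K5 covers 5 new corridors (Z1, Z2, Z14, Z3, Z9).
Pick 2: K1 covers 1 new corridors (Z11).
Pick 3: K2 covers 1 new corridors (Z12).
Greedy uses 3 camera mounts.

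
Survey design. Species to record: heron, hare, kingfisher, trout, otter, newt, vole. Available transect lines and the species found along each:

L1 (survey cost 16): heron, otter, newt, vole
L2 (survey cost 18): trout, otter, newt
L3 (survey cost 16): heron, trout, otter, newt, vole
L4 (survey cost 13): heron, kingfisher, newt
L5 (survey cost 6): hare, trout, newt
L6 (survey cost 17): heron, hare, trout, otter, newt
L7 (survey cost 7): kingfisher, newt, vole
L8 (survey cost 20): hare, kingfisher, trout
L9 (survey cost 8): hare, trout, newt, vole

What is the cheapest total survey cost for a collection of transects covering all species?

24

L6, L7 cover every species at survey cost 17 + 7 = 24.
Any cover uses at least 2 transects; among all covering selections none totals below 24.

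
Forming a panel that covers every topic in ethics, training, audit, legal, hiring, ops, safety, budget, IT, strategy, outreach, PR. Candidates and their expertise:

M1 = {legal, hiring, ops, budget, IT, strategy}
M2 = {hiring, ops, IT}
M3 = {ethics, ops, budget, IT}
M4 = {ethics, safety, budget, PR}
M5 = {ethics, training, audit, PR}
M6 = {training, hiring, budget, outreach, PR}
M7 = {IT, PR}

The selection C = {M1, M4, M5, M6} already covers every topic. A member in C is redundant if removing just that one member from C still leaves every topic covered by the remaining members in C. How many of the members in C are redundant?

Drop M1: legal, ops, IT, strategy uncovered — not redundant.
Drop M4: safety uncovered — not redundant.
Drop M5: audit uncovered — not redundant.
Drop M6: outreach uncovered — not redundant.
None of the members in C is redundant.

0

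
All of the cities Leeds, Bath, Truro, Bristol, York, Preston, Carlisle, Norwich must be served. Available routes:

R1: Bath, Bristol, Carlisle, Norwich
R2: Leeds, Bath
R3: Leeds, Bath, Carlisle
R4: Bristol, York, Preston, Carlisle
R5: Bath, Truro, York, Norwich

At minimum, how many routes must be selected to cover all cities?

3

R2, R4, R5 together cover {Leeds, Bath, Truro, Bristol, York, Preston, Carlisle, Norwich} — every city.
No 2 of the 5 routes cover everything (all 10 pairs fall short), so 3 is minimum.
Greedy (largest uncovered first) would take R1, R4, R2, R5 — 4 routes — but 3 suffice.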